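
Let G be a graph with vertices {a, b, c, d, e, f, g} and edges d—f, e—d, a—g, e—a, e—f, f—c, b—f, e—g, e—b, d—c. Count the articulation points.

1

Removing e increases the component count from 1 to 2, so e is a cut vertex.
By contrast removing b leaves 1 component; it is not a cut vertex. No other vertex is a cut vertex either.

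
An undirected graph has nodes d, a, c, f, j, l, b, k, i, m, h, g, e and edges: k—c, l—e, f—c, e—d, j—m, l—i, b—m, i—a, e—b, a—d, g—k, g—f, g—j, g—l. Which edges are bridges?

The edges on the cycle l-i-a-d-e-l are not bridges since each lies on that cycle.
Every edge lies on some cycle, so there are no bridges.

none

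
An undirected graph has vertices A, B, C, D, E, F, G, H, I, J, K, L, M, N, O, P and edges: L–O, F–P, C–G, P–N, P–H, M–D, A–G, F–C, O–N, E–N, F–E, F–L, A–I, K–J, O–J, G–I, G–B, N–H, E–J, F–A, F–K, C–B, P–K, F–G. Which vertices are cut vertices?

Removing F increases the component count from 2 to 3, so F is a cut vertex.
By contrast removing I leaves 2 components; it is not a cut vertex. No other vertex is a cut vertex either.

F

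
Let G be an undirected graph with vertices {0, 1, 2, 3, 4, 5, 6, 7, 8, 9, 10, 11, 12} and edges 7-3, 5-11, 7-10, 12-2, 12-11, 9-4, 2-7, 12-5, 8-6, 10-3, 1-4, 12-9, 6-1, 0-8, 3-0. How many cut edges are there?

0

The edges on the cycle 12-5-11-12 are not bridges since each lies on that cycle.
Every edge lies on some cycle, so there are no bridges.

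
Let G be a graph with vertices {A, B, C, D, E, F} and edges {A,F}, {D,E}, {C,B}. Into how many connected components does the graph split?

3

Starting from B we can reach B, C. That is one component of size 2.
Starting from A we can reach A, F. That is one component of size 2.
Starting from D we can reach D, E. That is one component of size 2.
Total: 3 components.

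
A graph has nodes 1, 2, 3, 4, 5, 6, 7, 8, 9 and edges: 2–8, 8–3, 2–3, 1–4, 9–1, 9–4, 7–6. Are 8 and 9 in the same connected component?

The component containing 8 is {2, 3, 8}, and 9 is not in it.

No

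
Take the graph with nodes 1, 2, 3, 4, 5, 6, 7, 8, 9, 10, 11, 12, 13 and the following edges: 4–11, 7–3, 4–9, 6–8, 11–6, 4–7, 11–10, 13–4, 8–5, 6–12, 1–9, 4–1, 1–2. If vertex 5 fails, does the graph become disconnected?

Deleting 5 leaves 1 component (was 1), so 5 is not a cut vertex.

No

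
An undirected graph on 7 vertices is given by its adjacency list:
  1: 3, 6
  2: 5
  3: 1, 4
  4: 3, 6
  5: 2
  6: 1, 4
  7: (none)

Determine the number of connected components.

7 is isolated — a component by itself.
Starting from 2 we can reach 2, 5. That is one component of size 2.
Starting from 1 we can reach 1, 3, 4, 6. That is one component of size 4.
Total: 3 components.

3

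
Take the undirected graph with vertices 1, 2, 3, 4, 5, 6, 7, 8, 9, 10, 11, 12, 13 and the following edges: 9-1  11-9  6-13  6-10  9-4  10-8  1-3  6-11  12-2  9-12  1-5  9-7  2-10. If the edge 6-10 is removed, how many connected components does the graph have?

6 and 10 are still connected via 6-11-9-12-2-10, so the component count stays at 1.

1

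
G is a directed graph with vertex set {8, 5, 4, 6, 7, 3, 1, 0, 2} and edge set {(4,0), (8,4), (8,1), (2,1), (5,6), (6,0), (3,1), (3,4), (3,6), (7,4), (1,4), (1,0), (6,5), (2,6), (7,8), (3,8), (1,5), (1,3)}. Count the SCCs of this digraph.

{1, 3, 8} are all mutually reachable — one SCC of size 3.
{5, 6} are all mutually reachable — one SCC of size 2.
{0} is an SCC by itself.
{4} is an SCC by itself.
{2} is an SCC by itself.
(and 1 more singleton SCC)
That gives 6 strongly connected components.

6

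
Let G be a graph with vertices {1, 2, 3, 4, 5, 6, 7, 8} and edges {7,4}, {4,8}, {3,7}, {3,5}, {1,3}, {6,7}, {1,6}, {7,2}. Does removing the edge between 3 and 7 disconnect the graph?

No

After removing 3-7, the path 3-1-6-7 still connects them, so the edge is not a bridge.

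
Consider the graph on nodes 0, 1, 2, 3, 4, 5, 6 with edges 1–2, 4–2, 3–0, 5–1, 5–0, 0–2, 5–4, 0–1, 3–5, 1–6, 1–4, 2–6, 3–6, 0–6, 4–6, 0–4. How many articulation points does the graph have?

0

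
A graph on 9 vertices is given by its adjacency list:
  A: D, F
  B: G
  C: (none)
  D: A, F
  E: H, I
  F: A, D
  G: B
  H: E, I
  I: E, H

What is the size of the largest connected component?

C is isolated — a component by itself.
Starting from B we can reach B, G. That is one component of size 2.
Starting from E we can reach E, H, I. That is one component of size 3.
Starting from A we can reach A, D, F. That is one component of size 3.
The largest has 3 vertices.

3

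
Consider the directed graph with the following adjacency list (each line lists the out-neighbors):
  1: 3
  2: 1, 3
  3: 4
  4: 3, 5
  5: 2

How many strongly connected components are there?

1

{1, 2, 3, 4, 5} are all mutually reachable — one SCC of size 5.
That gives 1 strongly connected component.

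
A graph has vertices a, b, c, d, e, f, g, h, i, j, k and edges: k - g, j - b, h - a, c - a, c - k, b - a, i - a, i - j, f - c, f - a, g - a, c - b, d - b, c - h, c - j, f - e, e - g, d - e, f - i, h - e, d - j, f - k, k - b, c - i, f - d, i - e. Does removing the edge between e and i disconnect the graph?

No

After removing e - i, the path e-f-i still connects them, so the edge is not a bridge.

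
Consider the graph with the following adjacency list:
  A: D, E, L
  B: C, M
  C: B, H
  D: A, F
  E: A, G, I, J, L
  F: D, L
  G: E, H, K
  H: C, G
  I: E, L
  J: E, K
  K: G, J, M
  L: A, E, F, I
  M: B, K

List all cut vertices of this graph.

E

Removing E increases the component count from 1 to 2, so E is a cut vertex.
By contrast removing J leaves 1 component; it is not a cut vertex. No other vertex is a cut vertex either.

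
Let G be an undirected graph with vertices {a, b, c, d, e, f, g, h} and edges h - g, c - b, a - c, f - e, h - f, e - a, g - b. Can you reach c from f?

Yes

From f we can reach a, b, c, e, f, g, h, which includes c.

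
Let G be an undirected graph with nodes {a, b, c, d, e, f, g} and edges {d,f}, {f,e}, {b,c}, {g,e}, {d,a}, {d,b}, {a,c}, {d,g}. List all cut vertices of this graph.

Removing d increases the component count from 1 to 2, so d is a cut vertex.
By contrast removing g leaves 1 component; it is not a cut vertex. No other vertex is a cut vertex either.

d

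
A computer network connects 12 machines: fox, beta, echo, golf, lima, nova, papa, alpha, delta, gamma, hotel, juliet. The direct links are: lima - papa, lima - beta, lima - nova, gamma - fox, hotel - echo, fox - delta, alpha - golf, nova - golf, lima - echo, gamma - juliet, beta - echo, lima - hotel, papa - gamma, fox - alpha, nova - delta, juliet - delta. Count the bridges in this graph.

0

The edges on the cycle gamma-juliet-delta-fox-gamma are not bridges since each lies on that cycle.
Every edge lies on some cycle, so there are no bridges.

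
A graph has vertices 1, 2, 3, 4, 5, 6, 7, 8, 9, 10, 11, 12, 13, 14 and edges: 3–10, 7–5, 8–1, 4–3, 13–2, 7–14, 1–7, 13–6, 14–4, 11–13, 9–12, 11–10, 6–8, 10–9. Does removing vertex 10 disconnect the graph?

Deleting 10 raises the number of components from 1 to 2, so 10 is a cut vertex.

Yes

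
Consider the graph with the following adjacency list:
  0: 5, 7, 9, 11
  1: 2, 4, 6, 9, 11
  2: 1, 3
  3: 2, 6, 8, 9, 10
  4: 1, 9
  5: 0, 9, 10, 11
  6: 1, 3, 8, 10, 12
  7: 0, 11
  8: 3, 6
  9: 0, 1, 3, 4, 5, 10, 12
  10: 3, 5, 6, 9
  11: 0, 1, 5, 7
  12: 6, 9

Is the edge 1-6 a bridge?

After removing 1-6, the path 1-9-10-6 still connects them, so the edge is not a bridge.

No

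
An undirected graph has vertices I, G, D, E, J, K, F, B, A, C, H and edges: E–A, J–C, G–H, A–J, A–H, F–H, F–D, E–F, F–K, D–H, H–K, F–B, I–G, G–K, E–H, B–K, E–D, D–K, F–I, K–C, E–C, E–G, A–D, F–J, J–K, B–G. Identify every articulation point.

Removing I, for instance, still leaves 1 component. No single vertex removal increases the component count — the graph has no articulation points.

none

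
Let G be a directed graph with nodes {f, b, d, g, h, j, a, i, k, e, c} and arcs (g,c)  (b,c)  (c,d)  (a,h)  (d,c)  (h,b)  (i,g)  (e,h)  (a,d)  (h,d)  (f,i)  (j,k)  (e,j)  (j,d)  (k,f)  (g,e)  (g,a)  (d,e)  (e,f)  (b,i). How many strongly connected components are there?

1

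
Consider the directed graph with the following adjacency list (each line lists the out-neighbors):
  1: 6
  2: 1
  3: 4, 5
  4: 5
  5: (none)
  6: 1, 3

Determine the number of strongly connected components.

5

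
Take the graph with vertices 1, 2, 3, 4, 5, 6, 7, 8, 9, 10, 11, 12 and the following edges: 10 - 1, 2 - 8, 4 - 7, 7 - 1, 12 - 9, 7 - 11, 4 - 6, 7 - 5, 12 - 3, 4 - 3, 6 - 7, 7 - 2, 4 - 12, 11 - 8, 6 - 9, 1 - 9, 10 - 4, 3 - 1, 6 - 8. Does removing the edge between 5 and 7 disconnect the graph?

Yes

Removing 5 - 7 leaves no path between 5 and 7: the component count goes from 1 to 2. So it is a bridge.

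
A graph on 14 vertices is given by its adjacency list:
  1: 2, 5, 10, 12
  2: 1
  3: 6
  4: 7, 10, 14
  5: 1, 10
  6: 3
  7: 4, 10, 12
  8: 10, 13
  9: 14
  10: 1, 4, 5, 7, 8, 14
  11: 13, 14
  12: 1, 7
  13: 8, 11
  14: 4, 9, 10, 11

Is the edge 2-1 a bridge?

Removing 2-1 leaves no path between 2 and 1: the component count goes from 2 to 3. So it is a bridge.

Yes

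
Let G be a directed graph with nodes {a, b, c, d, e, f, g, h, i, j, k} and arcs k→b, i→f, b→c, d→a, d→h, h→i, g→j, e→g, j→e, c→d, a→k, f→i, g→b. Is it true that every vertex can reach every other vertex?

No

There is no directed path from f to j, so the graph is not strongly connected.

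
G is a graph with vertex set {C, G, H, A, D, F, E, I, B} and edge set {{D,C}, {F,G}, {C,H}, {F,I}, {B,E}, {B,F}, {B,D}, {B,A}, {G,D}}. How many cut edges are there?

5

The edges on the cycle B-F-G-D-B are not bridges since each lies on that cycle.
But removing B-A disconnects B from A; removing B-E disconnects B from E; removing D-C disconnects D from C; removing F-I disconnects F from I — these are bridges.
In total 5 edges are bridges.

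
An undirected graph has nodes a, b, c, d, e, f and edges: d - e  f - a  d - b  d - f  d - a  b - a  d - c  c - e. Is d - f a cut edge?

After removing d - f, the path d-a-f still connects them, so the edge is not a bridge.

No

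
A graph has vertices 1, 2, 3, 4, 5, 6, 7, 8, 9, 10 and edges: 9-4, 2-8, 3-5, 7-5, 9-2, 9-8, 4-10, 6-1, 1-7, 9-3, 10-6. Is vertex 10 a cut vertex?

Deleting 10 leaves 1 component (was 1) (its neighbors 4, 6 remain connected to each other), so 10 is not a cut vertex.

No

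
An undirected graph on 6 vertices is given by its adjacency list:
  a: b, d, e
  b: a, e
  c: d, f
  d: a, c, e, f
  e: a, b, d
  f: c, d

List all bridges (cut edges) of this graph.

none

The edges on the cycle d-f-c-d are not bridges since each lies on that cycle.
Every edge lies on some cycle, so there are no bridges.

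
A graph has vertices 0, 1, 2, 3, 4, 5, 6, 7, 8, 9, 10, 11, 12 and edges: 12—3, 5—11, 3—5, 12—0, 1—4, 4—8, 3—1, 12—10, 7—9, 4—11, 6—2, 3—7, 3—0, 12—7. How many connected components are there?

2

Starting from 2 we can reach 2, 6. That is one component of size 2.
Starting from 0 we can reach 0, 1, 3, 4, 5, 7, 8, 9, 10, 11, 12. That is one component of size 11.
Total: 2 components.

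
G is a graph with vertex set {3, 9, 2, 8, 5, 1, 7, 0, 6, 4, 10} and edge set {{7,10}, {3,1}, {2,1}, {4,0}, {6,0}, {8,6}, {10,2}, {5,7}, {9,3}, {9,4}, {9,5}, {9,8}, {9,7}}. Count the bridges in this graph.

The edges on the cycle 9-5-7-9 are not bridges since each lies on that cycle.
Every edge lies on some cycle, so there are no bridges.

0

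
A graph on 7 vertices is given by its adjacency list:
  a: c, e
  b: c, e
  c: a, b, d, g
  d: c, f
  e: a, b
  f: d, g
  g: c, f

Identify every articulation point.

Removing c increases the component count from 1 to 2, so c is a cut vertex.
By contrast removing e leaves 1 component; it is not a cut vertex. No other vertex is a cut vertex either.

c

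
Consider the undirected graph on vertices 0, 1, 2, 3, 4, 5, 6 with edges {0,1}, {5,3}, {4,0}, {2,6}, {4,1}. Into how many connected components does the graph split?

3

Starting from 3 we can reach 3, 5. That is one component of size 2.
Starting from 2 we can reach 2, 6. That is one component of size 2.
Starting from 0 we can reach 0, 1, 4. That is one component of size 3.
Total: 3 components.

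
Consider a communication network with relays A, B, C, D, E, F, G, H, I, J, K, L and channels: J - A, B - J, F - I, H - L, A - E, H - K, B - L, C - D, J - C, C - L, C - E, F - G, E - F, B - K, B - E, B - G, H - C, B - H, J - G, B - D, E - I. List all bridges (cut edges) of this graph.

none

The edges on the cycle B-H-K-B are not bridges since each lies on that cycle.
Every edge lies on some cycle, so there are no bridges.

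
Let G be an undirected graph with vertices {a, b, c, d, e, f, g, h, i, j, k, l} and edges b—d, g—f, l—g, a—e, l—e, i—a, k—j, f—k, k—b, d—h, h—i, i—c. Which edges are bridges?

The edges on the cycle l-g-f-k-b-d-h-i-a-e-l are not bridges since each lies on that cycle.
But removing j—k disconnects j from k; removing c—i disconnects c from i — these are bridges.

c-i, j-k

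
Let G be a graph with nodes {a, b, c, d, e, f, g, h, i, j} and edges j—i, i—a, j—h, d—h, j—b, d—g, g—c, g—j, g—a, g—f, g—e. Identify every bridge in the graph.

b-j, c-g, e-g, f-g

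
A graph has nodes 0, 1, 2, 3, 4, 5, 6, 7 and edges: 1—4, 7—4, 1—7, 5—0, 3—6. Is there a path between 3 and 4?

The component containing 3 is {3, 6}, and 4 is not in it.

No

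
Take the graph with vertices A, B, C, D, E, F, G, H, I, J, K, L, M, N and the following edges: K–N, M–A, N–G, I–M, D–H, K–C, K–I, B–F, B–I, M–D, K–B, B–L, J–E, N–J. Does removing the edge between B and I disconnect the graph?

No

After removing B–I, the path B-K-I still connects them, so the edge is not a bridge.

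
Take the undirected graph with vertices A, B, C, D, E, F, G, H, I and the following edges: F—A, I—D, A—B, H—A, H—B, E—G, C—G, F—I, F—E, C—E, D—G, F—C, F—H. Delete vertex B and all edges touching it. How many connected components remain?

With B gone, the remaining components are: {A, C, D, E, F, G, H, I}.
That is 1 component.

1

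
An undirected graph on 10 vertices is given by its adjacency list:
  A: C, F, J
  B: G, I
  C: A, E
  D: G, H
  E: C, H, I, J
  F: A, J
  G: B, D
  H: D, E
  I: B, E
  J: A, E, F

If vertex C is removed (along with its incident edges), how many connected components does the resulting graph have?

With C gone, the remaining components are: {A, B, D, E, F, G, H, I, J}.
That is 1 component.

1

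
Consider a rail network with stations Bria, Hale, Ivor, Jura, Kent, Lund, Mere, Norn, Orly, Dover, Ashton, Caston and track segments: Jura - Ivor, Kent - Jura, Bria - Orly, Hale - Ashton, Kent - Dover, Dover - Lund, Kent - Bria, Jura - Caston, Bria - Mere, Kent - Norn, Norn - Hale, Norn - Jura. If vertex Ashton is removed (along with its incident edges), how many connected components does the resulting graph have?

1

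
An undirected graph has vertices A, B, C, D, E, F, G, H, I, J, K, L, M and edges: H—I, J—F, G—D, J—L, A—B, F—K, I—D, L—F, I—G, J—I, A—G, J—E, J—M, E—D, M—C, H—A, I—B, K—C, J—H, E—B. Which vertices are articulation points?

J

Removing J increases the component count from 1 to 2, so J is a cut vertex.
By contrast removing D leaves 1 component; it is not a cut vertex. No other vertex is a cut vertex either.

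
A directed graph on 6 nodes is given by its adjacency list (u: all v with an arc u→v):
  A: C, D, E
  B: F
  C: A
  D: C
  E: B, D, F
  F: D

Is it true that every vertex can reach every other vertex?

Yes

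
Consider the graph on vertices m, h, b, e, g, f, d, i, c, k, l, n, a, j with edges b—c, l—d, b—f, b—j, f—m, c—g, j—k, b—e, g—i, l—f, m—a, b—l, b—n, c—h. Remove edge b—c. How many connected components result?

Before removal there is 1 component.
b—c is a bridge — removing it separates b's side from c's side.
After removal: 2 components.

2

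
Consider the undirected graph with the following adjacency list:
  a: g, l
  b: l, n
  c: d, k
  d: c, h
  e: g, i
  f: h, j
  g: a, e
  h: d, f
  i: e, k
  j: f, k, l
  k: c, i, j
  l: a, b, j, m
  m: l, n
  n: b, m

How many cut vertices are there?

Removing l increases the component count from 1 to 2, so l is a cut vertex.
By contrast removing i leaves 1 component; it is not a cut vertex. No other vertex is a cut vertex either.

1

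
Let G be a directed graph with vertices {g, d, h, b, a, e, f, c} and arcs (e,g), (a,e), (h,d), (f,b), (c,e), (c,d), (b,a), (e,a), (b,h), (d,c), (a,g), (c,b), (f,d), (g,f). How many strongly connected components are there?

1

{a, b, c, d, e, f, g, h} are all mutually reachable — one SCC of size 8.
That gives 1 strongly connected component.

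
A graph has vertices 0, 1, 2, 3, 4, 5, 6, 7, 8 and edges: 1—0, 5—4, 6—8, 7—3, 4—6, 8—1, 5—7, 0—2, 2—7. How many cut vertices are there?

1

Removing 7 increases the component count from 1 to 2, so 7 is a cut vertex.
By contrast removing 8 leaves 1 component; it is not a cut vertex. No other vertex is a cut vertex either.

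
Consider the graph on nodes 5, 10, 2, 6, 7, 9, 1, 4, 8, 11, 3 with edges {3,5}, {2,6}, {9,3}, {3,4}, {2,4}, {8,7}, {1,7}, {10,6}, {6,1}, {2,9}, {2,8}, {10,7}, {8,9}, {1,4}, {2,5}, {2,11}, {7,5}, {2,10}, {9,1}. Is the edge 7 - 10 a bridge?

No

After removing 7 - 10, the path 7-8-2-10 still connects them, so the edge is not a bridge.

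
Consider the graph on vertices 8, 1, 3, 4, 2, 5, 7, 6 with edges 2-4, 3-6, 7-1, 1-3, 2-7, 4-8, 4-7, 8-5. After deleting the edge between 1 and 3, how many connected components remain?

2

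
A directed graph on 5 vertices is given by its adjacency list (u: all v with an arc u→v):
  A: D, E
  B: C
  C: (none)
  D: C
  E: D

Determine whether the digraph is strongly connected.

There is no directed path from D to E, so the graph is not strongly connected.

No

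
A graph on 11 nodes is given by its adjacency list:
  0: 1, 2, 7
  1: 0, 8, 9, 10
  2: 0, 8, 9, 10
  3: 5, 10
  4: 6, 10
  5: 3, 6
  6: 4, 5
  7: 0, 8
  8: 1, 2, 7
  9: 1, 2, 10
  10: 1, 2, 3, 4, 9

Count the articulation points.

Removing 10 increases the component count from 1 to 2, so 10 is a cut vertex.
By contrast removing 5 leaves 1 component; it is not a cut vertex. No other vertex is a cut vertex either.

1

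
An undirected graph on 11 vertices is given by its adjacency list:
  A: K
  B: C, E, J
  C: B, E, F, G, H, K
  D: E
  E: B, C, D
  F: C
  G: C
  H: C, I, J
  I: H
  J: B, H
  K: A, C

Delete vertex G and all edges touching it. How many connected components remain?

With G gone, the remaining components are: {A, B, C, D, E, F, H, I, J, K}.
That is 1 component.

1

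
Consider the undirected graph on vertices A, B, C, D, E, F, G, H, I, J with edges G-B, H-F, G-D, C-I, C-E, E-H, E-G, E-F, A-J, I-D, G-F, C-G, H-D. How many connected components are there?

2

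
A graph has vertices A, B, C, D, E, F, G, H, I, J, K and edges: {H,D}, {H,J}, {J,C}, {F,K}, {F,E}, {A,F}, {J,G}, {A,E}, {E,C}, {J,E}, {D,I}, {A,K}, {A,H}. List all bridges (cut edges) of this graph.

D-H, D-I, G-J

The edges on the cycle A-H-J-C-E-A are not bridges since each lies on that cycle.
But removing G–J disconnects G from J; removing I–D disconnects I from D; removing D–H disconnects D from H — these are bridges.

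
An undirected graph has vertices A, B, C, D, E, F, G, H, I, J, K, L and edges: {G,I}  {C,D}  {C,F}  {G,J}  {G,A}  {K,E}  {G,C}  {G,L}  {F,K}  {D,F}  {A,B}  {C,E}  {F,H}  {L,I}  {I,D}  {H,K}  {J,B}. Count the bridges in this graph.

0

The edges on the cycle G-A-B-J-G are not bridges since each lies on that cycle.
Every edge lies on some cycle, so there are no bridges.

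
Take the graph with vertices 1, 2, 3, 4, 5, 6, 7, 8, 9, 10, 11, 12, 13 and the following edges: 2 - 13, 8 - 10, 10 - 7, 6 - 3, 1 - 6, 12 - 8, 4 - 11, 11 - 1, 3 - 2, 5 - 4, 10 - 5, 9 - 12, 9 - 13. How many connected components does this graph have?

Starting from 1 we can reach 1, 2, 3, 4, 5, 6, 7, 8, 9, 10, 11, 12, 13. That is one component of size 13.
Total: 1 component.

1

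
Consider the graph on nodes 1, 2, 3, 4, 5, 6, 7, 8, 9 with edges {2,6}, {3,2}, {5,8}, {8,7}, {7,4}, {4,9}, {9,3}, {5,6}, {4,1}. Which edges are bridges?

1-4

The edges on the cycle 5-8-7-4-9-3-2-6-5 are not bridges since each lies on that cycle.
But removing 1 - 4 disconnects 1 from 4 — this is a bridge.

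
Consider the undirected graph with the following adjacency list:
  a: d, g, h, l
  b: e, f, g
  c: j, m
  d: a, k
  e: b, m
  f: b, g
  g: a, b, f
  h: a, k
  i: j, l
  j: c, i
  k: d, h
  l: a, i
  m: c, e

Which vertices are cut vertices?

Removing a increases the component count from 1 to 2, so a is a cut vertex.
By contrast removing f leaves 1 component; it is not a cut vertex. No other vertex is a cut vertex either.

a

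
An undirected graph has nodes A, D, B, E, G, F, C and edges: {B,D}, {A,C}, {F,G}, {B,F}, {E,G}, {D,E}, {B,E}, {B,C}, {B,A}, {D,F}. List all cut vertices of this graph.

B

Removing B increases the component count from 1 to 2, so B is a cut vertex.
By contrast removing F leaves 1 component; it is not a cut vertex. No other vertex is a cut vertex either.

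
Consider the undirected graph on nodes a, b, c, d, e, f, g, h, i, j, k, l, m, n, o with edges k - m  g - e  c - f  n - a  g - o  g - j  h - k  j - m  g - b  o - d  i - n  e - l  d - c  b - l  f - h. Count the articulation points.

Removing g increases the component count from 2 to 3, so g is a cut vertex.
Removing n increases the component count from 2 to 3, so n is a cut vertex.
By contrast removing j leaves 2 components; it is not a cut vertex. No other vertex is a cut vertex either.

2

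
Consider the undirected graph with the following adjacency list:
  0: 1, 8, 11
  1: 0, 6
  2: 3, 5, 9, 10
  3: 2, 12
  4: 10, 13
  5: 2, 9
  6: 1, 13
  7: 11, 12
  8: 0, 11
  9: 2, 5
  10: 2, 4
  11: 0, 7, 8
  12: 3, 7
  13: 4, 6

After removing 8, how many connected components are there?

1

With 8 gone, the remaining components are: {0, 1, 2, 3, 4, 5, 6, 7, 9, 10, 11, 12, 13}.
That is 1 component.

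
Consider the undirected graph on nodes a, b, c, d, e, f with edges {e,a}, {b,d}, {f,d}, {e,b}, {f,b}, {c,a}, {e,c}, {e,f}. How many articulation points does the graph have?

1

Removing e increases the component count from 1 to 2, so e is a cut vertex.
By contrast removing a leaves 1 component; it is not a cut vertex. No other vertex is a cut vertex either.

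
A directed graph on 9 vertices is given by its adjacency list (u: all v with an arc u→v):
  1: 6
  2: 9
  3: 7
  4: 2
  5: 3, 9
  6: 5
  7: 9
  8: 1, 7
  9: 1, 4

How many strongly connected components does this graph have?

2

{1, 2, 3, 4, 5, 6, 7, 9} are all mutually reachable — one SCC of size 8.
{8} is an SCC by itself.
That gives 2 strongly connected components.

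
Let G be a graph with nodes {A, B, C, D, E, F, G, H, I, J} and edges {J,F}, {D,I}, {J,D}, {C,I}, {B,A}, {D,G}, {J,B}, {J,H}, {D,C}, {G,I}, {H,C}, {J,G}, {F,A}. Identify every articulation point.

J

Removing J increases the component count from 2 to 3, so J is a cut vertex.
By contrast removing I leaves 2 components; it is not a cut vertex. No other vertex is a cut vertex either.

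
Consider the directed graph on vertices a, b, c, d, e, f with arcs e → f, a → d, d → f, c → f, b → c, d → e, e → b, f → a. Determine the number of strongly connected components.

1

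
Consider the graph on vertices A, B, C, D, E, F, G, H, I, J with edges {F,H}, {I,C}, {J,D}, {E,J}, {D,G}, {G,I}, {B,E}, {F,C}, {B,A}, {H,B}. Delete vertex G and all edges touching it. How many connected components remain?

With G gone, the remaining components are: {A, B, C, D, E, F, H, I, J}.
That is 1 component.

1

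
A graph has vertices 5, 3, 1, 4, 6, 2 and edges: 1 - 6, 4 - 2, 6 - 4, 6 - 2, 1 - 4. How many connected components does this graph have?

5 is isolated — a component by itself.
3 is isolated — a component by itself.
Starting from 1 we can reach 1, 2, 4, 6. That is one component of size 4.
Total: 3 components.

3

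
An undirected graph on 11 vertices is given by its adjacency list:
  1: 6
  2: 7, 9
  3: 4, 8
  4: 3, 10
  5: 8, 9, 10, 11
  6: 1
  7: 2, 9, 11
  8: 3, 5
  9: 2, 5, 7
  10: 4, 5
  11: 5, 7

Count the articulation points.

Removing 5 increases the component count from 2 to 3, so 5 is a cut vertex.
By contrast removing 10 leaves 2 components; it is not a cut vertex. No other vertex is a cut vertex either.

1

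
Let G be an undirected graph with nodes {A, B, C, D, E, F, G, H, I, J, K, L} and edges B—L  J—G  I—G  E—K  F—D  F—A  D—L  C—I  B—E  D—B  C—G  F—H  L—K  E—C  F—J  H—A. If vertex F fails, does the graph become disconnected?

Yes

Deleting F raises the number of components from 1 to 2, so F is a cut vertex.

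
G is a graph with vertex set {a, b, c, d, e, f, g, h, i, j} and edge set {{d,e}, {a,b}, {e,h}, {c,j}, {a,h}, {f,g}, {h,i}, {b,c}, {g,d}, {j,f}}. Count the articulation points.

Removing h increases the component count from 1 to 2, so h is a cut vertex.
By contrast removing g leaves 1 component; it is not a cut vertex. No other vertex is a cut vertex either.

1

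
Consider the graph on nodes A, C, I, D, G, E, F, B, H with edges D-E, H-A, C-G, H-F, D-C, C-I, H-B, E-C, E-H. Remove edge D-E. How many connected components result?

1

D and E are still connected via D-C-E, so the component count stays at 1.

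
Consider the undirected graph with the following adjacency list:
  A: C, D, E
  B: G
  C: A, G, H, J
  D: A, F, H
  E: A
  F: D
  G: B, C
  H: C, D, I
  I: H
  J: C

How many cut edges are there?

6

The edges on the cycle D-H-C-A-D are not bridges since each lies on that cycle.
But removing G-B disconnects G from B; removing C-G disconnects C from G; removing I-H disconnects I from H; removing A-E disconnects A from E — these are bridges.
In total 6 edges are bridges.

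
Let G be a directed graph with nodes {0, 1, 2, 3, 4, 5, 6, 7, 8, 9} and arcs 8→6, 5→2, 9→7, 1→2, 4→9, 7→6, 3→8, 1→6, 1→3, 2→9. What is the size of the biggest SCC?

{4} is an SCC by itself.
{5} is an SCC by itself.
{6} is an SCC by itself.
{3} is an SCC by itself.
{7} is an SCC by itself.
(and 5 more singleton SCCs)
The largest has 1 vertex.

1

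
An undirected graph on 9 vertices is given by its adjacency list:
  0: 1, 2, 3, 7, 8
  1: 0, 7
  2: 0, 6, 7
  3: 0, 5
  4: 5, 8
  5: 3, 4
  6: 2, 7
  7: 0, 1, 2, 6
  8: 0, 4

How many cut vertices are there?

Removing 0 increases the component count from 1 to 2, so 0 is a cut vertex.
By contrast removing 5 leaves 1 component; it is not a cut vertex. No other vertex is a cut vertex either.

1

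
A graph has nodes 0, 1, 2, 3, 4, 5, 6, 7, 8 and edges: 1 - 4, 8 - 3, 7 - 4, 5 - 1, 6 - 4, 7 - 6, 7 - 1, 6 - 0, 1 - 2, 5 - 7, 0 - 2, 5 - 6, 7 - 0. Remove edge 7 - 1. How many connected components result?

7 and 1 are still connected via 7-5-1, so the component count stays at 2.

2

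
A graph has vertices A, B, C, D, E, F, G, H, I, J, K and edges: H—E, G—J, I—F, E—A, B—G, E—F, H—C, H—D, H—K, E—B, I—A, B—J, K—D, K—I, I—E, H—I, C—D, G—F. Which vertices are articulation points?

none

Removing K, for instance, still leaves 1 component. No single vertex removal increases the component count — the graph has no articulation points.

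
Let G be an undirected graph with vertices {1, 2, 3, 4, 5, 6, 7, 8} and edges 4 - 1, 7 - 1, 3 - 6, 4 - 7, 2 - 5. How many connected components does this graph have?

8 is isolated — a component by itself.
Starting from 2 we can reach 2, 5. That is one component of size 2.
Starting from 3 we can reach 3, 6. That is one component of size 2.
Starting from 1 we can reach 1, 4, 7. That is one component of size 3.
Total: 4 components.

4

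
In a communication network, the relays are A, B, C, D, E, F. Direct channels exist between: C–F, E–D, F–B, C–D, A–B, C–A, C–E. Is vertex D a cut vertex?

Deleting D leaves 1 component (was 1) (its neighbors C, E remain connected to each other), so D is not a cut vertex.

No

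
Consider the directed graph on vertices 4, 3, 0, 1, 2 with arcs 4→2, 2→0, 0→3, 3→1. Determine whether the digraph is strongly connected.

No

There is no directed path from 0 to 4, so the graph is not strongly connected.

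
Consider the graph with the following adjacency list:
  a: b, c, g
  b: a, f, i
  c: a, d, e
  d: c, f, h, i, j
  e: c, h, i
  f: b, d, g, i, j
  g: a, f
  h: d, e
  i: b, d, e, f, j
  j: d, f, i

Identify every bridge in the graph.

none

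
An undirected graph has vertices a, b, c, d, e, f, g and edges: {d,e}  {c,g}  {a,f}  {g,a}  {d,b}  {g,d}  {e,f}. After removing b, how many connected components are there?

With b gone, the remaining components are: {a, c, d, e, f, g}.
That is 1 component.

1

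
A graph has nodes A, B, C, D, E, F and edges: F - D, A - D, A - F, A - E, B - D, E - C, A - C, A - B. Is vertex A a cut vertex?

Yes

Deleting A raises the number of components from 1 to 2, so A is a cut vertex.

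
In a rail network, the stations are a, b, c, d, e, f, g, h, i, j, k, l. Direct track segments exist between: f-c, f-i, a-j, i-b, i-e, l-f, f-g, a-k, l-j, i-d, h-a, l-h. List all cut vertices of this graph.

a, f, i, l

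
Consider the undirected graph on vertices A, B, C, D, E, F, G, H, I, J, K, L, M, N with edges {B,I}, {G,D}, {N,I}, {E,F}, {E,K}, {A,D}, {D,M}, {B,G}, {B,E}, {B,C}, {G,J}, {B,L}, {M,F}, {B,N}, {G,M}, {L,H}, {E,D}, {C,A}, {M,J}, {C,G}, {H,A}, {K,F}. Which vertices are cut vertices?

B

Removing B increases the component count from 1 to 2, so B is a cut vertex.
By contrast removing C leaves 1 component; it is not a cut vertex. No other vertex is a cut vertex either.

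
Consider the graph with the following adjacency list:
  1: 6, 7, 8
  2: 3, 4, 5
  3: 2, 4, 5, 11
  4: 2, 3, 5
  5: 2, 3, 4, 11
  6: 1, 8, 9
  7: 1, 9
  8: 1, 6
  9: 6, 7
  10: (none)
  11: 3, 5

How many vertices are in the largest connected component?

10 is isolated — a component by itself.
Starting from 2 we can reach 2, 3, 4, 5, 11. That is one component of size 5.
Starting from 1 we can reach 1, 6, 7, 8, 9. That is one component of size 5.
The largest has 5 vertices.

5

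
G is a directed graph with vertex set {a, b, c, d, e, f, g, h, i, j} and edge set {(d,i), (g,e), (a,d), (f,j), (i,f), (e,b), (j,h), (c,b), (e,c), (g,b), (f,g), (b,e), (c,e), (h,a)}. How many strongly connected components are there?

3

{a, d, f, h, i, j} are all mutually reachable — one SCC of size 6.
{b, c, e} are all mutually reachable — one SCC of size 3.
{g} is an SCC by itself.
That gives 3 strongly connected components.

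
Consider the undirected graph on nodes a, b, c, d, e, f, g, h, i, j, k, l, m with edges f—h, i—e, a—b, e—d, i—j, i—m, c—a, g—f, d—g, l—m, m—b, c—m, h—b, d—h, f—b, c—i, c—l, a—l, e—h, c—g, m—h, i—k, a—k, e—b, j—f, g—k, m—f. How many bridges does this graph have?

0

The edges on the cycle c-i-e-d-g-c are not bridges since each lies on that cycle.
Every edge lies on some cycle, so there are no bridges.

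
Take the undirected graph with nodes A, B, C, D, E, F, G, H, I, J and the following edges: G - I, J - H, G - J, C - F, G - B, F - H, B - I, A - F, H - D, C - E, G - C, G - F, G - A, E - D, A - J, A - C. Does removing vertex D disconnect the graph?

Deleting D leaves 1 component (was 1) (its neighbors E, H remain connected to each other), so D is not a cut vertex.

No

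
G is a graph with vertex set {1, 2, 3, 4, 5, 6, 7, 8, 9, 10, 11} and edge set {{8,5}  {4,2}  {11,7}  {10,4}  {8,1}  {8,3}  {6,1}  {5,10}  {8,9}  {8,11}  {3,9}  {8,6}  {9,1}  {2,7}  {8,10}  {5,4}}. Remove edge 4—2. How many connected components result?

4 and 2 are still connected via 4-5-8-11-7-2, so the component count stays at 1.

1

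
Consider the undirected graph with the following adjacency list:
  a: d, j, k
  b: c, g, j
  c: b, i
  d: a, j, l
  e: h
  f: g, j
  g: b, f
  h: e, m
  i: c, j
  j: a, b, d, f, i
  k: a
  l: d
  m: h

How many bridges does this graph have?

The edges on the cycle j-f-g-b-j are not bridges since each lies on that cycle.
But removing d-l disconnects d from l; removing k-a disconnects k from a; removing e-h disconnects e from h; removing h-m disconnects h from m — these are bridges.
That makes 4 bridges.

4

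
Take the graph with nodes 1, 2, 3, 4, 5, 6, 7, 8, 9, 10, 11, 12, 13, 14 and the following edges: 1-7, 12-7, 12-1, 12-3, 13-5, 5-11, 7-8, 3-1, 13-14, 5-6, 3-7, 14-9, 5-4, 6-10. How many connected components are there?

3

2 is isolated — a component by itself.
Starting from 1 we can reach 1, 3, 7, 8, 12. That is one component of size 5.
Starting from 4 we can reach 4, 5, 6, 9, 10, 11, 13, 14. That is one component of size 8.
Total: 3 components.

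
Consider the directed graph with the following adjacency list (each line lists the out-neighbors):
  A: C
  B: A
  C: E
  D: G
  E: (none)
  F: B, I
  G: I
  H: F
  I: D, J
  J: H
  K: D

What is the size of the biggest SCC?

6

{D, F, G, H, I, J} are all mutually reachable — one SCC of size 6.
{E} is an SCC by itself.
{K} is an SCC by itself.
{C} is an SCC by itself.
{B} is an SCC by itself.
(and 1 more singleton SCC)
The largest has 6 vertices.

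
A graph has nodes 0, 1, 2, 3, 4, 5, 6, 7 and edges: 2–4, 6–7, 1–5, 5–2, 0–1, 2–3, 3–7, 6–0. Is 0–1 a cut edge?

After removing 0–1, the path 0-6-7-3-2-5-1 still connects them, so the edge is not a bridge.

No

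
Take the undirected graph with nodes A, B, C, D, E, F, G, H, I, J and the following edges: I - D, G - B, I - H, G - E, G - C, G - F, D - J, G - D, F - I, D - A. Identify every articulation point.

Removing D increases the component count from 1 to 3, so D is a cut vertex.
Removing G increases the component count from 1 to 4, so G is a cut vertex.
Removing I increases the component count from 1 to 2, so I is a cut vertex.
By contrast removing H leaves 1 component; it is not a cut vertex. No other vertex is a cut vertex either.

D, G, I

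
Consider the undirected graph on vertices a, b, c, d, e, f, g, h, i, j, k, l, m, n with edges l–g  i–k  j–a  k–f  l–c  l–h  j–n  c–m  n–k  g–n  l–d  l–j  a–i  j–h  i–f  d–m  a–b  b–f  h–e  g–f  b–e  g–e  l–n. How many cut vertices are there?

1

Removing l increases the component count from 1 to 2, so l is a cut vertex.
By contrast removing m leaves 1 component; it is not a cut vertex. No other vertex is a cut vertex either.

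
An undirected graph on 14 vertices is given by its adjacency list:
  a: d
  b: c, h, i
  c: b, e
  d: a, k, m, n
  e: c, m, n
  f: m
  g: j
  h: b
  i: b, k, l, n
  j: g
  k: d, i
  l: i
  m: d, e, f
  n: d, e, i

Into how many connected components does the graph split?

Starting from g we can reach g, j. That is one component of size 2.
Starting from a we can reach a, b, c, d, e, f, h, i, k, l, m, n. That is one component of size 12.
Total: 2 components.

2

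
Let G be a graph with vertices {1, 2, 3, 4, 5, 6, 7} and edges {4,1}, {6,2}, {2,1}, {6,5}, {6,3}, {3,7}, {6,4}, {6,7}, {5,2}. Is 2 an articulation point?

No

Deleting 2 leaves 1 component (was 1) (its neighbors 1, 5, 6 remain connected to each other), so 2 is not a cut vertex.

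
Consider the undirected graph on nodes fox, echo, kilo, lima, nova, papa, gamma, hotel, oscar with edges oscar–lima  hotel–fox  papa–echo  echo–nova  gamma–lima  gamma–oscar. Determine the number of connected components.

4

kilo is isolated — a component by itself.
Starting from fox we can reach fox, hotel. That is one component of size 2.
Starting from lima we can reach lima, gamma, oscar. That is one component of size 3.
Starting from echo we can reach echo, nova, papa. That is one component of size 3.
Total: 4 components.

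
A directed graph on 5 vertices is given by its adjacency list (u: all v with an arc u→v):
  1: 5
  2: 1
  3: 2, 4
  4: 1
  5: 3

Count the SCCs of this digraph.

1

{1, 2, 3, 4, 5} are all mutually reachable — one SCC of size 5.
That gives 1 strongly connected component.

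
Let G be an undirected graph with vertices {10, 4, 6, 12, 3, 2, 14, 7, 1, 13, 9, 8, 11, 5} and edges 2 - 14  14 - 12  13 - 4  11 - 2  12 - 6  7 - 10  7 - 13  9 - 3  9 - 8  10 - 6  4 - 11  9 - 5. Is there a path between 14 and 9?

No

The component containing 14 is {2, 4, 6, 7, 10, 11, 12, 13, 14}, and 9 is not in it.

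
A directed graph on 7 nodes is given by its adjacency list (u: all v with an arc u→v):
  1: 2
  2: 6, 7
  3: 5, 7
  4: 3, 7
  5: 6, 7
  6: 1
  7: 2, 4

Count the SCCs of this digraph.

{1, 2, 3, 4, 5, 6, 7} are all mutually reachable — one SCC of size 7.
That gives 1 strongly connected component.

1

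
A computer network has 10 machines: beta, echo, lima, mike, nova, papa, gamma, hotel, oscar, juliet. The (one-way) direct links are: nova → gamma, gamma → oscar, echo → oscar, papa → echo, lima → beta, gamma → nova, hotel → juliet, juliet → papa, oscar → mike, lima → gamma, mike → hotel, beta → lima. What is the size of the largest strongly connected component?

6

{echo, mike, papa, hotel, oscar, juliet} are all mutually reachable — one SCC of size 6.
{nova, gamma} are all mutually reachable — one SCC of size 2.
{beta, lima} are all mutually reachable — one SCC of size 2.
The largest has 6 vertices.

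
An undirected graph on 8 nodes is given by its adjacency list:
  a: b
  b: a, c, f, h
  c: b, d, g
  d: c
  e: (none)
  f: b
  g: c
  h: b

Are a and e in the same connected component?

No

The component containing a is {a, b, c, d, f, g, h}, and e is not in it.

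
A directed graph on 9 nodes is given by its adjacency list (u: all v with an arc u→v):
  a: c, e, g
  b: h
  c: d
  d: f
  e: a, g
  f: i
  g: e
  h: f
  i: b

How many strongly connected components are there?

4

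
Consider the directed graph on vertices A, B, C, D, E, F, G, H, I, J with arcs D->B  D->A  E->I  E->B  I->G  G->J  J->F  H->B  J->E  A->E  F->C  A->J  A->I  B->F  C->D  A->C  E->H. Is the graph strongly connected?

Yes

From D we can reach every vertex (A, B, C, D, E, F, G, H, I, J), and every vertex can reach D (A, B, C, D, E, F, G, H, I, J). So the whole graph is one strongly connected component.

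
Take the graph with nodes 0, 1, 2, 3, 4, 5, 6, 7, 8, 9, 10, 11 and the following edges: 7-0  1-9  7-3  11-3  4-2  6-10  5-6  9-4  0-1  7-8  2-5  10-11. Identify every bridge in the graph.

7-8

The edges on the cycle 7-0-1-9-4-2-5-6-10-11-3-7 are not bridges since each lies on that cycle.
But removing 7-8 disconnects 7 from 8 — this is a bridge.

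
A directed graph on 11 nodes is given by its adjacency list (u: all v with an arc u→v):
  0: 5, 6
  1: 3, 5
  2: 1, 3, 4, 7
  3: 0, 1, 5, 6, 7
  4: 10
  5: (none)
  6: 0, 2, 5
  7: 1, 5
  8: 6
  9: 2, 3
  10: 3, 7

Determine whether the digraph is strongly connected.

There is no directed path from 1 to 9, so the graph is not strongly connected.

No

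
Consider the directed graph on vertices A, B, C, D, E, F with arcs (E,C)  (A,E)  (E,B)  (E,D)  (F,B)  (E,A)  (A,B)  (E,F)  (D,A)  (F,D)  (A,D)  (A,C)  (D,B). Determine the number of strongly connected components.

{A, D, E, F} are all mutually reachable — one SCC of size 4.
{B} is an SCC by itself.
{C} is an SCC by itself.
That gives 3 strongly connected components.

3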